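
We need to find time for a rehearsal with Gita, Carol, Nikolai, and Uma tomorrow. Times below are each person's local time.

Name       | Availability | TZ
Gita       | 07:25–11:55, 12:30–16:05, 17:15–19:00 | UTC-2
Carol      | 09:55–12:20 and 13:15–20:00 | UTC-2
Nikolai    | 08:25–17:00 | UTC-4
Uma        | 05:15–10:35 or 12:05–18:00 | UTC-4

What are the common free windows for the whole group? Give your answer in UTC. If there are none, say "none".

12:25-13:55, 16:05-18:05, 19:15-21:00

Gita in UTC: 09:25-13:55, 14:30-18:05, 19:15-21:00 (add 2h to convert from UTC-2).
Carol in UTC: 11:55-14:20, 15:15-22:00 (add 2h to convert from UTC-2).
Nikolai in UTC: 12:25-21:00 (add 4h to convert from UTC-4).
Uma in UTC: 09:15-14:35, 16:05-22:00 (add 4h to convert from UTC-4).
Gita ∩ Carol: 11:55-13:55, 15:15-18:05, 19:15-21:00.
Gita ∩ Carol ∩ Nikolai: 12:25-13:55, 15:15-18:05, 19:15-21:00.
Gita ∩ Carol ∩ Nikolai ∩ Uma: 12:25-13:55, 16:05-18:05, 19:15-21:00.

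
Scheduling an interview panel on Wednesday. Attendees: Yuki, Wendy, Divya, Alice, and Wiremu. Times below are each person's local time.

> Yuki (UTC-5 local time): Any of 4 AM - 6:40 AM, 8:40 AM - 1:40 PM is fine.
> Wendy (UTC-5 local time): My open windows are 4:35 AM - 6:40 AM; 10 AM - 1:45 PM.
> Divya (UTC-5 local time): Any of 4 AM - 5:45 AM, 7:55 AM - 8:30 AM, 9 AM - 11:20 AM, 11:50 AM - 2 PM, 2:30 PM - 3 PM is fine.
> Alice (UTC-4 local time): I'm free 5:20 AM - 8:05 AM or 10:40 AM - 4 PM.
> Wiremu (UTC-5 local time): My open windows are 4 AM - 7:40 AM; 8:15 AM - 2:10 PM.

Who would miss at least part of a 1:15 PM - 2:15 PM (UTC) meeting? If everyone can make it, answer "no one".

Yuki in UTC: 09:00-11:40, 13:40-18:40 (add 5h to convert from UTC-5).
Wendy in UTC: 09:35-11:40, 15:00-18:45 (add 5h to convert from UTC-5).
Divya in UTC: 09:00-10:45, 12:55-13:30, 14:00-16:20, 16:50-19:00, 19:30-20:00 (add 5h to convert from UTC-5).
Alice in UTC: 09:20-12:05, 14:40-20:00 (add 4h to convert from UTC-4).
Wiremu in UTC: 09:00-12:40, 13:15-19:10 (add 5h to convert from UTC-5).
Yuki: not fully free for 13:15-14:15. Wendy: not fully free for 13:15-14:15. Divya: not fully free for 13:15-14:15. Alice: not fully free for 13:15-14:15. Wiremu: free for 13:15-14:15.

Alice, Divya, Wendy, Yuki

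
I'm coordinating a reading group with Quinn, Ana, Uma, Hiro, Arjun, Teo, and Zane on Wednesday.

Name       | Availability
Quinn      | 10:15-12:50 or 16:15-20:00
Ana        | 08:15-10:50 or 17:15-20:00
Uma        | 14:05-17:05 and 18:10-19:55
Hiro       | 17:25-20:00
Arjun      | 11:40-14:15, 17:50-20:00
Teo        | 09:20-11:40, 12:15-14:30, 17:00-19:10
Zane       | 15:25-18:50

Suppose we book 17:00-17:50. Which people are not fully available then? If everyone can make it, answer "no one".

Ana, Arjun, Hiro, Uma

Quinn: free for 17:00-17:50. Ana: not fully free for 17:00-17:50. Uma: not fully free for 17:00-17:50. Hiro: not fully free for 17:00-17:50. Arjun: not fully free for 17:00-17:50. Teo: free for 17:00-17:50. Zane: free for 17:00-17:50.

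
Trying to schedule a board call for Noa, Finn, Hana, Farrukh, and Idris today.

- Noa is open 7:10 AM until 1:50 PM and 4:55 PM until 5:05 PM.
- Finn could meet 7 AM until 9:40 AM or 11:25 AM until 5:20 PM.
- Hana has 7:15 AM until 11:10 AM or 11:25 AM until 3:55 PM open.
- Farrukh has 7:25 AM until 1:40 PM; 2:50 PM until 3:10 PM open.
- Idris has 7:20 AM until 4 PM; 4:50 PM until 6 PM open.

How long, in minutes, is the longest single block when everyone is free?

135

Noa ∩ Finn: 07:10-09:40, 11:25-13:50, 16:55-17:05.
Noa ∩ Finn ∩ Hana: 07:15-09:40, 11:25-13:50.
Noa ∩ Finn ∩ Hana ∩ Farrukh: 07:25-09:40, 11:25-13:40.
Noa ∩ Finn ∩ Hana ∩ Farrukh ∩ Idris: 07:25-09:40, 11:25-13:40.
The longest is 07:25-09:40 at 135 minutes.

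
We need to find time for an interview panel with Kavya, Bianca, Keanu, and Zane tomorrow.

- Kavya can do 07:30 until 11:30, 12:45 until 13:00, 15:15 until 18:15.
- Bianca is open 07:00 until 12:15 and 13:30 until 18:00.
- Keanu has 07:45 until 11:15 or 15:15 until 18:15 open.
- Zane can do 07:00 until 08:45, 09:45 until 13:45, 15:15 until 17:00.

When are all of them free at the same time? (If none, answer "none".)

Kavya ∩ Bianca: 07:30-11:30, 15:15-18:00.
Kavya ∩ Bianca ∩ Keanu: 07:45-11:15, 15:15-18:00.
Kavya ∩ Bianca ∩ Keanu ∩ Zane: 07:45-08:45, 09:45-11:15, 15:15-17:00.
Those are the intersection windows.

07:45-08:45, 09:45-11:15, 15:15-17:00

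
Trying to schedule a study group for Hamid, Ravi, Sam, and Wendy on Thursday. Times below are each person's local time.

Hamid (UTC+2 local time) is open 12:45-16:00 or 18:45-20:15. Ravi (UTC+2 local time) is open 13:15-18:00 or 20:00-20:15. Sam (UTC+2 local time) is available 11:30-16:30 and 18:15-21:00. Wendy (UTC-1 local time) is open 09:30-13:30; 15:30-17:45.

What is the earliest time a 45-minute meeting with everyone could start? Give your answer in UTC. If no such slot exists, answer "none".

Hamid in UTC: 10:45-14:00, 16:45-18:15 (subtract 2h to convert from UTC+2).
Ravi in UTC: 11:15-16:00, 18:00-18:15 (subtract 2h to convert from UTC+2).
Sam in UTC: 09:30-14:30, 16:15-19:00 (subtract 2h to convert from UTC+2).
Wendy in UTC: 10:30-14:30, 16:30-18:45 (add 1h to convert from UTC-1).
Hamid ∩ Ravi: 11:15-14:00, 18:00-18:15.
Hamid ∩ Ravi ∩ Sam: 11:15-14:00, 18:00-18:15.
Hamid ∩ Ravi ∩ Sam ∩ Wendy: 11:15-14:00, 18:00-18:15.
So the common availability across everyone is 11:15-14:00, 18:00-18:15.
The first common window of at least 45 minutes is 11:15-14:00, so the earliest start is 11:15.

11:15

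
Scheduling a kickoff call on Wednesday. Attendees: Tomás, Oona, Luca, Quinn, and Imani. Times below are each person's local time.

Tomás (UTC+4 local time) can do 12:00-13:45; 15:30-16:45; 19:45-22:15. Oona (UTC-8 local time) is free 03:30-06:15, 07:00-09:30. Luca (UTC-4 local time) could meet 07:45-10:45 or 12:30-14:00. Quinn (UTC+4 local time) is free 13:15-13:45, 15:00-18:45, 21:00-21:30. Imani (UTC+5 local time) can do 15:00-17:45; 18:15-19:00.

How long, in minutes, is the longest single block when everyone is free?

60

Tomás in UTC: 08:00-09:45, 11:30-12:45, 15:45-18:15 (subtract 4h to convert from UTC+4).
Oona in UTC: 11:30-14:15, 15:00-17:30 (add 8h to convert from UTC-8).
Luca in UTC: 11:45-14:45, 16:30-18:00 (add 4h to convert from UTC-4).
Quinn in UTC: 09:15-09:45, 11:00-14:45, 17:00-17:30 (subtract 4h to convert from UTC+4).
Imani in UTC: 10:00-12:45, 13:15-14:00 (subtract 5h to convert from UTC+5).
Tomás ∩ Oona: 11:30-12:45, 15:45-17:30.
Tomás ∩ Oona ∩ Luca: 11:45-12:45, 16:30-17:30.
Tomás ∩ Oona ∩ Luca ∩ Quinn: 11:45-12:45, 17:00-17:30.
Tomás ∩ Oona ∩ Luca ∩ Quinn ∩ Imani: 11:45-12:45.
The longest is 11:45-12:45 at 60 minutes.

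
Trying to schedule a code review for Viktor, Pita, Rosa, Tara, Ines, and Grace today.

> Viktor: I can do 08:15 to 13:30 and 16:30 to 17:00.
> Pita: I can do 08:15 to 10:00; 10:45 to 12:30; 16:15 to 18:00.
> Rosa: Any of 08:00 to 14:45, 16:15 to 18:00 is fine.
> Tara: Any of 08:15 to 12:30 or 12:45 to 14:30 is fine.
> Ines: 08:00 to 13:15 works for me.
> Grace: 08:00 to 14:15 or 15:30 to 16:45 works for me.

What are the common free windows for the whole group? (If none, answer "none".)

Viktor ∩ Pita: 08:15-10:00, 10:45-12:30, 16:30-17:00.
Viktor ∩ Pita ∩ Rosa: 08:15-10:00, 10:45-12:30, 16:30-17:00.
Viktor ∩ Pita ∩ Rosa ∩ Tara: 08:15-10:00, 10:45-12:30.
Viktor ∩ Pita ∩ Rosa ∩ Tara ∩ Ines: 08:15-10:00, 10:45-12:30.
Viktor ∩ Pita ∩ Rosa ∩ Tara ∩ Ines ∩ Grace: 08:15-10:00, 10:45-12:30.
Those are the intersection windows.

08:15-10:00, 10:45-12:30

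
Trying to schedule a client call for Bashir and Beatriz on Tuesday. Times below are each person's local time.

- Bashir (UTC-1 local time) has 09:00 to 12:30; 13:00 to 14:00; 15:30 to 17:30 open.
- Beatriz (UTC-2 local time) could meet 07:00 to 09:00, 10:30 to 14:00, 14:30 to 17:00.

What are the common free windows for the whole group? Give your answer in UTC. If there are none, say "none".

Bashir in UTC: 10:00-13:30, 14:00-15:00, 16:30-18:30 (add 1h to convert from UTC-1).
Beatriz in UTC: 09:00-11:00, 12:30-16:00, 16:30-19:00 (add 2h to convert from UTC-2).
Bashir ∩ Beatriz: 10:00-11:00, 12:30-13:30, 14:00-15:00, 16:30-18:30.

10:00-11:00, 12:30-13:30, 14:00-15:00, 16:30-18:30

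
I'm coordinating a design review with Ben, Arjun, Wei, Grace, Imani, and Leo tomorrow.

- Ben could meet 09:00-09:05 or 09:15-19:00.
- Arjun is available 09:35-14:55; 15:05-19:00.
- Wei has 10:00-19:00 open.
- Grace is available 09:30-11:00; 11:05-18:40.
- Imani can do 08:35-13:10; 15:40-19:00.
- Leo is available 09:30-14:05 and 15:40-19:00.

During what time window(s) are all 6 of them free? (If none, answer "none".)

10:00-11:00, 11:05-13:10, 15:40-18:40

Ben ∩ Arjun: 09:35-14:55, 15:05-19:00.
Ben ∩ Arjun ∩ Wei: 10:00-14:55, 15:05-19:00.
Ben ∩ Arjun ∩ Wei ∩ Grace: 10:00-11:00, 11:05-14:55, 15:05-18:40.
Ben ∩ Arjun ∩ Wei ∩ Grace ∩ Imani: 10:00-11:00, 11:05-13:10, 15:40-18:40.
Ben ∩ Arjun ∩ Wei ∩ Grace ∩ Imani ∩ Leo: 10:00-11:00, 11:05-13:10, 15:40-18:40.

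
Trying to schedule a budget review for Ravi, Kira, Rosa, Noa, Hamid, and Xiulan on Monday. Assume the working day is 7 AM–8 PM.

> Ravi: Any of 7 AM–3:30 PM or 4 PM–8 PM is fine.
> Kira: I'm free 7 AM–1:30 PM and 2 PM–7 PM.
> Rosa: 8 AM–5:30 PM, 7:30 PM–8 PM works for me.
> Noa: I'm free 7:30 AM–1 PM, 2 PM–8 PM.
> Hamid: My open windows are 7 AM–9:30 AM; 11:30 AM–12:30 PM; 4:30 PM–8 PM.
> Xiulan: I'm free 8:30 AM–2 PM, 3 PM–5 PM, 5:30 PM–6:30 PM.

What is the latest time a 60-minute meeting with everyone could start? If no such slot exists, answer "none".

11:30

Ravi ∩ Kira: 07:00-13:30, 14:00-15:30, 16:00-19:00.
Ravi ∩ Kira ∩ Rosa: 08:00-13:30, 14:00-15:30, 16:00-17:30.
Ravi ∩ Kira ∩ Rosa ∩ Noa: 08:00-13:00, 14:00-15:30, 16:00-17:30.
Ravi ∩ Kira ∩ Rosa ∩ Noa ∩ Hamid: 08:00-09:30, 11:30-12:30, 16:30-17:30.
Ravi ∩ Kira ∩ Rosa ∩ Noa ∩ Hamid ∩ Xiulan: 08:30-09:30, 11:30-12:30, 16:30-17:00.
So the common availability across everyone is 08:30-09:30, 11:30-12:30, 16:30-17:00.
The last common window of at least 60 minutes is 11:30-12:30; a 60-minute meeting can start as late as 11:30 and still end by 12:30.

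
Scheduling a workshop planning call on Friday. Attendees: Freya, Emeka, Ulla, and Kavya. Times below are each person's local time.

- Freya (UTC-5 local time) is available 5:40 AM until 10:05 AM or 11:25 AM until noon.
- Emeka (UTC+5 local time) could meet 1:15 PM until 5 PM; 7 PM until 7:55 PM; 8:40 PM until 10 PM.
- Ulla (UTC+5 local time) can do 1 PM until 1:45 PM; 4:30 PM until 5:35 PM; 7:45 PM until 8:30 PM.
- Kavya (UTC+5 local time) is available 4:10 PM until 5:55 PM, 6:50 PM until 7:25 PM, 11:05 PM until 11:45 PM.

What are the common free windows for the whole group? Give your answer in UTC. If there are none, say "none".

11:30-12:00

Freya in UTC: 10:40-15:05, 16:25-17:00 (add 5h to convert from UTC-5).
Emeka in UTC: 08:15-12:00, 14:00-14:55, 15:40-17:00 (subtract 5h to convert from UTC+5).
Ulla in UTC: 08:00-08:45, 11:30-12:35, 14:45-15:30 (subtract 5h to convert from UTC+5).
Kavya in UTC: 11:10-12:55, 13:50-14:25, 18:05-18:45 (subtract 5h to convert from UTC+5).
Freya ∩ Emeka: 10:40-12:00, 14:00-14:55, 16:25-17:00.
Freya ∩ Emeka ∩ Ulla: 11:30-12:00, 14:45-14:55.
Freya ∩ Emeka ∩ Ulla ∩ Kavya: 11:30-12:00.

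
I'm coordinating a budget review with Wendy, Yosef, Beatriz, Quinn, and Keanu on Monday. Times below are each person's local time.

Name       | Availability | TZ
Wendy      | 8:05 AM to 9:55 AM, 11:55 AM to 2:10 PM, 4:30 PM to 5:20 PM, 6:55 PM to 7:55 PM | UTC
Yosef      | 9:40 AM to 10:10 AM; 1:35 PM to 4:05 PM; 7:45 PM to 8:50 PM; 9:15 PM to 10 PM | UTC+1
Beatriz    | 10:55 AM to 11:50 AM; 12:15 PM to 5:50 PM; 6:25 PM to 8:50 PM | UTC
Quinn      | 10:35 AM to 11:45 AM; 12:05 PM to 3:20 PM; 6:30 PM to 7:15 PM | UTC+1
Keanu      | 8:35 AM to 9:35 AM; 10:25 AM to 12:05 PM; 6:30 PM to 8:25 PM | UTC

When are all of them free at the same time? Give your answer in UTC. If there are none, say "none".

none

Wendy in UTC: 08:05-09:55, 11:55-14:10, 16:30-17:20, 18:55-19:55.
Yosef in UTC: 08:40-09:10, 12:35-15:05, 18:45-19:50, 20:15-21:00 (subtract 1h to convert from UTC+1).
Beatriz in UTC: 10:55-11:50, 12:15-17:50, 18:25-20:50.
Quinn in UTC: 09:35-10:45, 11:05-14:20, 17:30-18:15 (subtract 1h to convert from UTC+1).
Keanu in UTC: 08:35-09:35, 10:25-12:05, 18:30-20:25.
Wendy ∩ Yosef: 08:40-09:10, 12:35-14:10, 18:55-19:50.
Wendy ∩ Yosef ∩ Beatriz: 12:35-14:10, 18:55-19:50.
Wendy ∩ Yosef ∩ Beatriz ∩ Quinn: 12:35-14:10.
Wendy ∩ Yosef ∩ Beatriz ∩ Quinn ∩ Keanu: ∅.
There is no time when everyone is free.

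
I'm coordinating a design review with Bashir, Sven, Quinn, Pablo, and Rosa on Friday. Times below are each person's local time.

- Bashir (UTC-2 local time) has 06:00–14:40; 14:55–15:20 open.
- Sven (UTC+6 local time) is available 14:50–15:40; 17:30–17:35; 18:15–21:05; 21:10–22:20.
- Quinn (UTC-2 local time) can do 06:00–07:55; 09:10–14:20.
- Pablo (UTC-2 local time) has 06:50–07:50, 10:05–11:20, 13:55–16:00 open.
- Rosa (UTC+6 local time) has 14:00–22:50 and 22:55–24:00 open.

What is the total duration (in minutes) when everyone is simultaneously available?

Bashir in UTC: 08:00-16:40, 16:55-17:20 (add 2h to convert from UTC-2).
Sven in UTC: 08:50-09:40, 11:30-11:35, 12:15-15:05, 15:10-16:20 (subtract 6h to convert from UTC+6).
Quinn in UTC: 08:00-09:55, 11:10-16:20 (add 2h to convert from UTC-2).
Pablo in UTC: 08:50-09:50, 12:05-13:20, 15:55-18:00 (add 2h to convert from UTC-2).
Rosa in UTC: 08:00-16:50, 16:55-18:00 (subtract 6h to convert from UTC+6).
Bashir ∩ Sven: 08:50-09:40, 11:30-11:35, 12:15-15:05, 15:10-16:20.
Bashir ∩ Sven ∩ Quinn: 08:50-09:40, 11:30-11:35, 12:15-15:05, 15:10-16:20.
Bashir ∩ Sven ∩ Quinn ∩ Pablo: 08:50-09:40, 12:15-13:20, 15:55-16:20.
Bashir ∩ Sven ∩ Quinn ∩ Pablo ∩ Rosa: 08:50-09:40, 12:15-13:20, 15:55-16:20.
Summing the common windows: 50 + 65 + 25 = 140 minutes.

140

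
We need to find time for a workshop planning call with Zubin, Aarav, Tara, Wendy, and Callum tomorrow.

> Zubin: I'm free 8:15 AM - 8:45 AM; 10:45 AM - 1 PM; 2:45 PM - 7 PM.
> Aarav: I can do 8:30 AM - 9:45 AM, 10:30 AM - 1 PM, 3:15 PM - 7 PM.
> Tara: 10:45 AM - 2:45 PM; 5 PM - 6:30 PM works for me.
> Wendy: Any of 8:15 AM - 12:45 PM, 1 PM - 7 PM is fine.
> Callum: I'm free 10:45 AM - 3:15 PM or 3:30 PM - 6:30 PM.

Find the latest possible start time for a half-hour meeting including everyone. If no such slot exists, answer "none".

Zubin ∩ Aarav: 08:30-08:45, 10:45-13:00, 15:15-19:00.
Zubin ∩ Aarav ∩ Tara: 10:45-13:00, 17:00-18:30.
Zubin ∩ Aarav ∩ Tara ∩ Wendy: 10:45-12:45, 17:00-18:30.
Zubin ∩ Aarav ∩ Tara ∩ Wendy ∩ Callum: 10:45-12:45, 17:00-18:30.
The last common window of at least 30 minutes is 17:00-18:30; a 30-minute meeting can start as late as 18:00 and still end by 18:30.

18:00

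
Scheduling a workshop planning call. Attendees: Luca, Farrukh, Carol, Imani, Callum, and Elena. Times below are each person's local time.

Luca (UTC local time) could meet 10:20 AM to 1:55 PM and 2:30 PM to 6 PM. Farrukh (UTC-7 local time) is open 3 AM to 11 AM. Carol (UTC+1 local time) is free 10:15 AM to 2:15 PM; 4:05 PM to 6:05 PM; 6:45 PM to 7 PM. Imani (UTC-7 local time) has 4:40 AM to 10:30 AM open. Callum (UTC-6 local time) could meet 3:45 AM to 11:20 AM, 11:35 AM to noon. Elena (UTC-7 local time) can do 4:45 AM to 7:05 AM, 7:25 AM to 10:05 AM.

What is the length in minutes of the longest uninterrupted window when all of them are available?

Luca in UTC: 10:20-13:55, 14:30-18:00.
Farrukh in UTC: 10:00-18:00 (add 7h to convert from UTC-7).
Carol in UTC: 09:15-13:15, 15:05-17:05, 17:45-18:00 (subtract 1h to convert from UTC+1).
Imani in UTC: 11:40-17:30 (add 7h to convert from UTC-7).
Callum in UTC: 09:45-17:20, 17:35-18:00 (add 6h to convert from UTC-6).
Elena in UTC: 11:45-14:05, 14:25-17:05 (add 7h to convert from UTC-7).
Luca ∩ Farrukh: 10:20-13:55, 14:30-18:00.
Luca ∩ Farrukh ∩ Carol: 10:20-13:15, 15:05-17:05, 17:45-18:00.
Luca ∩ Farrukh ∩ Carol ∩ Imani: 11:40-13:15, 15:05-17:05.
Luca ∩ Farrukh ∩ Carol ∩ Imani ∩ Callum: 11:40-13:15, 15:05-17:05.
Luca ∩ Farrukh ∩ Carol ∩ Imani ∩ Callum ∩ Elena: 11:45-13:15, 15:05-17:05.
The longest is 15:05-17:05 at 120 minutes.

120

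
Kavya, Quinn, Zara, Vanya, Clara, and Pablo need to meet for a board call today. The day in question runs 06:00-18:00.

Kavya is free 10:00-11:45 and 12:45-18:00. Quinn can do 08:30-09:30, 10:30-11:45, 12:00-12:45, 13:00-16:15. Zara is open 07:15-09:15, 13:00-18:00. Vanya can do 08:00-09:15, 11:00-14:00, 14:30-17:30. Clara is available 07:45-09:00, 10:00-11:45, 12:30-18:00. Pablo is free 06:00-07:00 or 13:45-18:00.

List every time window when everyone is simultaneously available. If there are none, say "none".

13:45-14:00, 14:30-16:15

Kavya ∩ Quinn: 10:30-11:45, 13:00-16:15.
Kavya ∩ Quinn ∩ Zara: 13:00-16:15.
Kavya ∩ Quinn ∩ Zara ∩ Vanya: 13:00-14:00, 14:30-16:15.
Kavya ∩ Quinn ∩ Zara ∩ Vanya ∩ Clara: 13:00-14:00, 14:30-16:15.
Kavya ∩ Quinn ∩ Zara ∩ Vanya ∩ Clara ∩ Pablo: 13:45-14:00, 14:30-16:15.
So the common availability across everyone is 13:45-14:00, 14:30-16:15.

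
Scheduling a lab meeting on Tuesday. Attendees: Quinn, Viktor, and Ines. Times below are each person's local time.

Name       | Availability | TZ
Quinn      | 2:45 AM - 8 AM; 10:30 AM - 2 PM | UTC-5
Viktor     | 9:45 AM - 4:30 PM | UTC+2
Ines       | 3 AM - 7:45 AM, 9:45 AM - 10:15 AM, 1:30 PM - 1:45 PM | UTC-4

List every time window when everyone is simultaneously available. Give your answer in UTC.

07:45-11:45

Quinn in UTC: 07:45-13:00, 15:30-19:00 (add 5h to convert from UTC-5).
Viktor in UTC: 07:45-14:30 (subtract 2h to convert from UTC+2).
Ines in UTC: 07:00-11:45, 13:45-14:15, 17:30-17:45 (add 4h to convert from UTC-4).
Quinn ∩ Viktor: 07:45-13:00.
Quinn ∩ Viktor ∩ Ines: 07:45-11:45.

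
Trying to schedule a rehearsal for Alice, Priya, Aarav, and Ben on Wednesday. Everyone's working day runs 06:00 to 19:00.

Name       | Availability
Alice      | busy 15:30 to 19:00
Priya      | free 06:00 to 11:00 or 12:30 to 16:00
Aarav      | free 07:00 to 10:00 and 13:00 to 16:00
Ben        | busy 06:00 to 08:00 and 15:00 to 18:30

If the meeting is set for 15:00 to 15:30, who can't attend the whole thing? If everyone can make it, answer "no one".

Ben

Alice free: 06:00-15:30 (invert busy blocks within the working day).
Priya free: 06:00-11:00, 12:30-16:00.
Aarav free: 07:00-10:00, 13:00-16:00.
Ben free: 08:00-15:00, 18:30-19:00 (invert busy blocks within the working day).
Alice: free for 15:00-15:30. Priya: free for 15:00-15:30. Aarav: free for 15:00-15:30. Ben: not fully free for 15:00-15:30.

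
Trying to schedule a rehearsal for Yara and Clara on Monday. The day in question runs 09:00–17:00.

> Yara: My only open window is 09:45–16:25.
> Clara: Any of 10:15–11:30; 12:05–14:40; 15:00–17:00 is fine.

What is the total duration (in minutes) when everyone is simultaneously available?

Yara ∩ Clara: 10:15-11:30, 12:05-14:40, 15:00-16:25.
Those are the intersection windows.
Summing the common windows: 75 + 155 + 85 = 315 minutes.

315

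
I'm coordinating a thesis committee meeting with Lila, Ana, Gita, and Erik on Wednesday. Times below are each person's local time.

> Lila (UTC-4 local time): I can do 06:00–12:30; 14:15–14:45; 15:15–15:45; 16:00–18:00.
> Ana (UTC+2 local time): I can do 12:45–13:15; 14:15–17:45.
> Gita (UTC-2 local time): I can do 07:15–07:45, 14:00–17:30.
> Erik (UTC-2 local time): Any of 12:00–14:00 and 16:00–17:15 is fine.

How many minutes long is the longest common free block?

0

Lila in UTC: 10:00-16:30, 18:15-18:45, 19:15-19:45, 20:00-22:00 (add 4h to convert from UTC-4).
Ana in UTC: 10:45-11:15, 12:15-15:45 (subtract 2h to convert from UTC+2).
Gita in UTC: 09:15-09:45, 16:00-19:30 (add 2h to convert from UTC-2).
Erik in UTC: 14:00-16:00, 18:00-19:15 (add 2h to convert from UTC-2).
Lila ∩ Ana: 10:45-11:15, 12:15-15:45.
Lila ∩ Ana ∩ Gita: ∅.
Lila ∩ Ana ∩ Gita ∩ Erik: ∅.
There is no time when everyone is free.
No common window exists, so the longest block is 0 minutes.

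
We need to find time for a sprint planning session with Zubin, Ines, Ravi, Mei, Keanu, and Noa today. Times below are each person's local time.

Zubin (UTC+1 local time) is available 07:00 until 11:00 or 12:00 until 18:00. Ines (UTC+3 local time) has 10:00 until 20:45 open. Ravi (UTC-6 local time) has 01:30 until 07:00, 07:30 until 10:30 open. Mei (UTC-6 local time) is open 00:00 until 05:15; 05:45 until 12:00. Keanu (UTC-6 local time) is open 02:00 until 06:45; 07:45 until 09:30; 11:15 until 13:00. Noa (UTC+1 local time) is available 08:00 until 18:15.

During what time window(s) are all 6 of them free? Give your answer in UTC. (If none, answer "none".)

08:00-10:00, 11:00-11:15, 11:45-12:45, 13:45-15:30

Zubin in UTC: 06:00-10:00, 11:00-17:00 (subtract 1h to convert from UTC+1).
Ines in UTC: 07:00-17:45 (subtract 3h to convert from UTC+3).
Ravi in UTC: 07:30-13:00, 13:30-16:30 (add 6h to convert from UTC-6).
Mei in UTC: 06:00-11:15, 11:45-18:00 (add 6h to convert from UTC-6).
Keanu in UTC: 08:00-12:45, 13:45-15:30, 17:15-19:00 (add 6h to convert from UTC-6).
Noa in UTC: 07:00-17:15 (subtract 1h to convert from UTC+1).
Zubin ∩ Ines: 07:00-10:00, 11:00-17:00.
Zubin ∩ Ines ∩ Ravi: 07:30-10:00, 11:00-13:00, 13:30-16:30.
Zubin ∩ Ines ∩ Ravi ∩ Mei: 07:30-10:00, 11:00-11:15, 11:45-13:00, 13:30-16:30.
Zubin ∩ Ines ∩ Ravi ∩ Mei ∩ Keanu: 08:00-10:00, 11:00-11:15, 11:45-12:45, 13:45-15:30.
Zubin ∩ Ines ∩ Ravi ∩ Mei ∩ Keanu ∩ Noa: 08:00-10:00, 11:00-11:15, 11:45-12:45, 13:45-15:30.
So the common availability across everyone is 08:00-10:00, 11:00-11:15, 11:45-12:45, 13:45-15:30.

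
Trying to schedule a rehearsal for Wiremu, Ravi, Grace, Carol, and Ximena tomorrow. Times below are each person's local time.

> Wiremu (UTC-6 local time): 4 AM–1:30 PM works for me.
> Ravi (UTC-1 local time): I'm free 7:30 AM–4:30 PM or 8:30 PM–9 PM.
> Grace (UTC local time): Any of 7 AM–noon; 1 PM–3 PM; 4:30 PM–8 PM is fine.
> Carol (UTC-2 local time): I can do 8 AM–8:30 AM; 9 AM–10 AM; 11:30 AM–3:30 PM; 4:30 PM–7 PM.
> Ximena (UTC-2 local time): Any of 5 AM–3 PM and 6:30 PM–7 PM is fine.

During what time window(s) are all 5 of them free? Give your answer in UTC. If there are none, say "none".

Wiremu in UTC: 10:00-19:30 (add 6h to convert from UTC-6).
Ravi in UTC: 08:30-17:30, 21:30-22:00 (add 1h to convert from UTC-1).
Grace in UTC: 07:00-12:00, 13:00-15:00, 16:30-20:00.
Carol in UTC: 10:00-10:30, 11:00-12:00, 13:30-17:30, 18:30-21:00 (add 2h to convert from UTC-2).
Ximena in UTC: 07:00-17:00, 20:30-21:00 (add 2h to convert from UTC-2).
Wiremu ∩ Ravi: 10:00-17:30.
Wiremu ∩ Ravi ∩ Grace: 10:00-12:00, 13:00-15:00, 16:30-17:30.
Wiremu ∩ Ravi ∩ Grace ∩ Carol: 10:00-10:30, 11:00-12:00, 13:30-15:00, 16:30-17:30.
Wiremu ∩ Ravi ∩ Grace ∩ Carol ∩ Ximena: 10:00-10:30, 11:00-12:00, 13:30-15:00, 16:30-17:00.

10:00-10:30, 11:00-12:00, 13:30-15:00, 16:30-17:00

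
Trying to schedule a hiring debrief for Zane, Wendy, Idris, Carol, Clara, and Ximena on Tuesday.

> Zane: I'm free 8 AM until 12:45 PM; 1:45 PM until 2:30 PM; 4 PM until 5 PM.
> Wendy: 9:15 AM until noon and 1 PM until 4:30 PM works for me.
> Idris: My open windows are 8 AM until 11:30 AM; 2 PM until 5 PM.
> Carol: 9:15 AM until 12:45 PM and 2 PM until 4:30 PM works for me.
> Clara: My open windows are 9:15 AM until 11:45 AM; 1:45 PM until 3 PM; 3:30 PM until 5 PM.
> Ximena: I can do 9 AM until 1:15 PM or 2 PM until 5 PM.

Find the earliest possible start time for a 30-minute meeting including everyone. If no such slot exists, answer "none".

09:15

Zane ∩ Wendy: 09:15-12:00, 13:45-14:30, 16:00-16:30.
Zane ∩ Wendy ∩ Idris: 09:15-11:30, 14:00-14:30, 16:00-16:30.
Zane ∩ Wendy ∩ Idris ∩ Carol: 09:15-11:30, 14:00-14:30, 16:00-16:30.
Zane ∩ Wendy ∩ Idris ∩ Carol ∩ Clara: 09:15-11:30, 14:00-14:30, 16:00-16:30.
Zane ∩ Wendy ∩ Idris ∩ Carol ∩ Clara ∩ Ximena: 09:15-11:30, 14:00-14:30, 16:00-16:30.
The first common window of at least 30 minutes is 09:15-11:30, so the earliest start is 09:15.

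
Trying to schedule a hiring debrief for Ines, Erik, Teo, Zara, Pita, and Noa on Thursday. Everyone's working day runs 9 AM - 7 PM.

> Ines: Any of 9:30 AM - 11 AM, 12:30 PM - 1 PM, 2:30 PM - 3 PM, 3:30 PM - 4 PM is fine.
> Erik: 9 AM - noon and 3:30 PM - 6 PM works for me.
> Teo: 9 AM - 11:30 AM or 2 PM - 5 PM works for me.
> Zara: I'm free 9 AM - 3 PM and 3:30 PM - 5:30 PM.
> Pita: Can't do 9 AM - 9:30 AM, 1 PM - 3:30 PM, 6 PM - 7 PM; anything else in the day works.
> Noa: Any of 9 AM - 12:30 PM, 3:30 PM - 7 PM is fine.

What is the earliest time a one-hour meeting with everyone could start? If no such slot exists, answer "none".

Ines free: 09:30-11:00, 12:30-13:00, 14:30-15:00, 15:30-16:00.
Erik free: 09:00-12:00, 15:30-18:00.
Teo free: 09:00-11:30, 14:00-17:00.
Zara free: 09:00-15:00, 15:30-17:30.
Pita free: 09:30-13:00, 15:30-18:00 (invert busy blocks within the working day).
Noa free: 09:00-12:30, 15:30-19:00.
Ines ∩ Erik: 09:30-11:00, 15:30-16:00.
Ines ∩ Erik ∩ Teo: 09:30-11:00, 15:30-16:00.
Ines ∩ Erik ∩ Teo ∩ Zara: 09:30-11:00, 15:30-16:00.
Ines ∩ Erik ∩ Teo ∩ Zara ∩ Pita: 09:30-11:00, 15:30-16:00.
Ines ∩ Erik ∩ Teo ∩ Zara ∩ Pita ∩ Noa: 09:30-11:00, 15:30-16:00.
Those are the intersection windows.
The first common window of at least 60 minutes is 09:30-11:00, so the earliest start is 09:30.

09:30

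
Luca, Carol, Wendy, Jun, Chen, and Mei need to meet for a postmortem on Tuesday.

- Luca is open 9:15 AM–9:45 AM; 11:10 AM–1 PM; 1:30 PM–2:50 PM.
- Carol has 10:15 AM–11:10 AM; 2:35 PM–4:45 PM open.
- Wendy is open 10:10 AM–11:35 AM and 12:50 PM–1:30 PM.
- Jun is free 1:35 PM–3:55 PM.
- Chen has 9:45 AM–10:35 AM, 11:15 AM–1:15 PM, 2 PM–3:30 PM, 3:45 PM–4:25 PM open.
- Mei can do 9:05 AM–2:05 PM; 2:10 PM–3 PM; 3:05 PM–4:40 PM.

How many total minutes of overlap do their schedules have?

Luca ∩ Carol: 14:35-14:50.
Luca ∩ Carol ∩ Wendy: ∅.
Luca ∩ Carol ∩ Wendy ∩ Jun: ∅.
Luca ∩ Carol ∩ Wendy ∩ Jun ∩ Chen: ∅.
Luca ∩ Carol ∩ Wendy ∩ Jun ∩ Chen ∩ Mei: ∅.
There is no time when everyone is free.
There is no common window, so the total is 0 minutes.

0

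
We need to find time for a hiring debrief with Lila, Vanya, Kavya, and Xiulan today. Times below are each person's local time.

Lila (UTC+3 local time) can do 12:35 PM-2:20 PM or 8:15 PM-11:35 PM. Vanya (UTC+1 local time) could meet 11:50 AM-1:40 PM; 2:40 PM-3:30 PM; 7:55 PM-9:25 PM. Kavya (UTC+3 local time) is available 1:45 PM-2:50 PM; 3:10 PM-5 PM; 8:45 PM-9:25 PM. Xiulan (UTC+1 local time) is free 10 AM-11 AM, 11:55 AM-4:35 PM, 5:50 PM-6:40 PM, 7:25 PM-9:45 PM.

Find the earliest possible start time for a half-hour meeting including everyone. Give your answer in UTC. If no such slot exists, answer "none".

Lila in UTC: 09:35-11:20, 17:15-20:35 (subtract 3h to convert from UTC+3).
Vanya in UTC: 10:50-12:40, 13:40-14:30, 18:55-20:25 (subtract 1h to convert from UTC+1).
Kavya in UTC: 10:45-11:50, 12:10-14:00, 17:45-18:25 (subtract 3h to convert from UTC+3).
Xiulan in UTC: 09:00-10:00, 10:55-15:35, 16:50-17:40, 18:25-20:45 (subtract 1h to convert from UTC+1).
Lila ∩ Vanya: 10:50-11:20, 18:55-20:25.
Lila ∩ Vanya ∩ Kavya: 10:50-11:20.
Lila ∩ Vanya ∩ Kavya ∩ Xiulan: 10:55-11:20.
So the common availability across everyone is 10:55-11:20.
No common window is at least 30 minutes long.

none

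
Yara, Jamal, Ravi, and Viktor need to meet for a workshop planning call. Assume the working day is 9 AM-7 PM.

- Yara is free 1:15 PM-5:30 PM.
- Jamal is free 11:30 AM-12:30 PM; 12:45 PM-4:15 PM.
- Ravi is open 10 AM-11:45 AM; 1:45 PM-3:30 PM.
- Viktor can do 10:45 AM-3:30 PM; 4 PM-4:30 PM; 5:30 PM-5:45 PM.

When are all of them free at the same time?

Yara ∩ Jamal: 13:15-16:15.
Yara ∩ Jamal ∩ Ravi: 13:45-15:30.
Yara ∩ Jamal ∩ Ravi ∩ Viktor: 13:45-15:30.
So the common availability across everyone is 13:45-15:30.

13:45-15:30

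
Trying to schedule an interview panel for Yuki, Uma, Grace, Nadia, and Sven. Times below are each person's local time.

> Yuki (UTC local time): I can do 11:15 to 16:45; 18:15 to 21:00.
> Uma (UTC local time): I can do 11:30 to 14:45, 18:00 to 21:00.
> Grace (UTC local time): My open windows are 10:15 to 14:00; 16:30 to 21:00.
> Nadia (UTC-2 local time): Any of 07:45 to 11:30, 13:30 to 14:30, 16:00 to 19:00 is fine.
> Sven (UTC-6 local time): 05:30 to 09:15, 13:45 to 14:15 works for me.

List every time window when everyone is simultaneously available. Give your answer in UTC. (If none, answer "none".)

11:30-13:30, 19:45-20:15

Yuki in UTC: 11:15-16:45, 18:15-21:00.
Uma in UTC: 11:30-14:45, 18:00-21:00.
Grace in UTC: 10:15-14:00, 16:30-21:00.
Nadia in UTC: 09:45-13:30, 15:30-16:30, 18:00-21:00 (add 2h to convert from UTC-2).
Sven in UTC: 11:30-15:15, 19:45-20:15 (add 6h to convert from UTC-6).
Yuki ∩ Uma: 11:30-14:45, 18:15-21:00.
Yuki ∩ Uma ∩ Grace: 11:30-14:00, 18:15-21:00.
Yuki ∩ Uma ∩ Grace ∩ Nadia: 11:30-13:30, 18:15-21:00.
Yuki ∩ Uma ∩ Grace ∩ Nadia ∩ Sven: 11:30-13:30, 19:45-20:15.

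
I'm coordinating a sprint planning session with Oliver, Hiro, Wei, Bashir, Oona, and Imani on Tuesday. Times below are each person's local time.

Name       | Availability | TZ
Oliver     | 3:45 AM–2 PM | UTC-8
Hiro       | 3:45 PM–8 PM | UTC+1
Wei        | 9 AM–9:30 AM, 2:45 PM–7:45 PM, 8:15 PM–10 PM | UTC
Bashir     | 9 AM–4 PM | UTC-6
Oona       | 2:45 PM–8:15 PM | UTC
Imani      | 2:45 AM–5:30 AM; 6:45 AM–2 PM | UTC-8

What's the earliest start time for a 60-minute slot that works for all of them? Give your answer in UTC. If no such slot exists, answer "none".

15:00

Oliver in UTC: 11:45-22:00 (add 8h to convert from UTC-8).
Hiro in UTC: 14:45-19:00 (subtract 1h to convert from UTC+1).
Wei in UTC: 09:00-09:30, 14:45-19:45, 20:15-22:00.
Bashir in UTC: 15:00-22:00 (add 6h to convert from UTC-6).
Oona in UTC: 14:45-20:15.
Imani in UTC: 10:45-13:30, 14:45-22:00 (add 8h to convert from UTC-8).
Oliver ∩ Hiro: 14:45-19:00.
Oliver ∩ Hiro ∩ Wei: 14:45-19:00.
Oliver ∩ Hiro ∩ Wei ∩ Bashir: 15:00-19:00.
Oliver ∩ Hiro ∩ Wei ∩ Bashir ∩ Oona: 15:00-19:00.
Oliver ∩ Hiro ∩ Wei ∩ Bashir ∩ Oona ∩ Imani: 15:00-19:00.
Those are the intersection windows.
The first common window of at least 60 minutes is 15:00-19:00, so the earliest start is 15:00.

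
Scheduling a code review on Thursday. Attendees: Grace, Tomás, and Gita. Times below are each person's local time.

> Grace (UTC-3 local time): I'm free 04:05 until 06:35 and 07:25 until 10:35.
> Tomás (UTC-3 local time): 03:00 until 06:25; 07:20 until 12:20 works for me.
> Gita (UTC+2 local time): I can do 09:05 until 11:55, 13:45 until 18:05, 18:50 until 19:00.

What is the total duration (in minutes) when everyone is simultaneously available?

250

Grace in UTC: 07:05-09:35, 10:25-13:35 (add 3h to convert from UTC-3).
Tomás in UTC: 06:00-09:25, 10:20-15:20 (add 3h to convert from UTC-3).
Gita in UTC: 07:05-09:55, 11:45-16:05, 16:50-17:00 (subtract 2h to convert from UTC+2).
Grace ∩ Tomás: 07:05-09:25, 10:25-13:35.
Grace ∩ Tomás ∩ Gita: 07:05-09:25, 11:45-13:35.
Summing the common windows: 140 + 110 = 250 minutes.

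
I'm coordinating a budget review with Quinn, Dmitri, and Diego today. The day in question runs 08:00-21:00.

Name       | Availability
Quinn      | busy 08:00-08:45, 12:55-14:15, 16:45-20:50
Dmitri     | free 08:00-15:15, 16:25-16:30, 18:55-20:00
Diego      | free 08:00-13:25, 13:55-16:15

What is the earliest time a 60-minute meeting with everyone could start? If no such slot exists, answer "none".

08:45

Quinn free: 08:45-12:55, 14:15-16:45, 20:50-21:00 (invert busy blocks within the working day).
Dmitri free: 08:00-15:15, 16:25-16:30, 18:55-20:00.
Diego free: 08:00-13:25, 13:55-16:15.
Quinn ∩ Dmitri: 08:45-12:55, 14:15-15:15, 16:25-16:30.
Quinn ∩ Dmitri ∩ Diego: 08:45-12:55, 14:15-15:15.
The first common window of at least 60 minutes is 08:45-12:55, so the earliest start is 08:45.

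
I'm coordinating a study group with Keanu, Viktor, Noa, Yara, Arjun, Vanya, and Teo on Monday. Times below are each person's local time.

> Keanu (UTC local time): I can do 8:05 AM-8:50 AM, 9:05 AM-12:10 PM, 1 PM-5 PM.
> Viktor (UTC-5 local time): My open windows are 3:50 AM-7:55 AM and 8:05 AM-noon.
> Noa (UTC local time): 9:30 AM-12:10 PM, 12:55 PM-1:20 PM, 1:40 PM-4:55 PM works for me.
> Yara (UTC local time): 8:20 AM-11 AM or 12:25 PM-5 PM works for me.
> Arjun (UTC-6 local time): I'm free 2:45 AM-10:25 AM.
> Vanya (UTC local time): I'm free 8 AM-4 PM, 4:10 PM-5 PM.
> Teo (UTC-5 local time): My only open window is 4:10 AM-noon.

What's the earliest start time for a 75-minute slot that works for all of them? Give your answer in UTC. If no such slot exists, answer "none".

Keanu in UTC: 08:05-08:50, 09:05-12:10, 13:00-17:00.
Viktor in UTC: 08:50-12:55, 13:05-17:00 (add 5h to convert from UTC-5).
Noa in UTC: 09:30-12:10, 12:55-13:20, 13:40-16:55.
Yara in UTC: 08:20-11:00, 12:25-17:00.
Arjun in UTC: 08:45-16:25 (add 6h to convert from UTC-6).
Vanya in UTC: 08:00-16:00, 16:10-17:00.
Teo in UTC: 09:10-17:00 (add 5h to convert from UTC-5).
Keanu ∩ Viktor: 09:05-12:10, 13:05-17:00.
Keanu ∩ Viktor ∩ Noa: 09:30-12:10, 13:05-13:20, 13:40-16:55.
Keanu ∩ Viktor ∩ Noa ∩ Yara: 09:30-11:00, 13:05-13:20, 13:40-16:55.
Keanu ∩ Viktor ∩ Noa ∩ Yara ∩ Arjun: 09:30-11:00, 13:05-13:20, 13:40-16:25.
Keanu ∩ Viktor ∩ Noa ∩ Yara ∩ Arjun ∩ Vanya: 09:30-11:00, 13:05-13:20, 13:40-16:00, 16:10-16:25.
Keanu ∩ Viktor ∩ Noa ∩ Yara ∩ Arjun ∩ Vanya ∩ Teo: 09:30-11:00, 13:05-13:20, 13:40-16:00, 16:10-16:25.
The first common window of at least 75 minutes is 09:30-11:00, so the earliest start is 09:30.

09:30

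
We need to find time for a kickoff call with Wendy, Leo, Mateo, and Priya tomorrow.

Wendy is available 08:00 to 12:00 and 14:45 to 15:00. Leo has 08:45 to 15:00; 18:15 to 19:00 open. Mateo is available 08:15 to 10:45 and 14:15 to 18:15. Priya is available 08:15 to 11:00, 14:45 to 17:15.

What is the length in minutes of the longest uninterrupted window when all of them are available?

120

Wendy ∩ Leo: 08:45-12:00, 14:45-15:00.
Wendy ∩ Leo ∩ Mateo: 08:45-10:45, 14:45-15:00.
Wendy ∩ Leo ∩ Mateo ∩ Priya: 08:45-10:45, 14:45-15:00.
Those are the intersection windows.
The longest is 08:45-10:45 at 120 minutes.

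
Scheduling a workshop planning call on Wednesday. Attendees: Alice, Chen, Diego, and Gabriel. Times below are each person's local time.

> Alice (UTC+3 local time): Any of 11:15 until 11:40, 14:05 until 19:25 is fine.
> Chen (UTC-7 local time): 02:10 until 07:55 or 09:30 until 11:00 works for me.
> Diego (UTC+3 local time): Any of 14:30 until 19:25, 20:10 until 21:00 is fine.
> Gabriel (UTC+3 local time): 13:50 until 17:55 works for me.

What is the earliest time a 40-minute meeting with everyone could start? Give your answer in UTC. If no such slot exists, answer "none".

11:30

Alice in UTC: 08:15-08:40, 11:05-16:25 (subtract 3h to convert from UTC+3).
Chen in UTC: 09:10-14:55, 16:30-18:00 (add 7h to convert from UTC-7).
Diego in UTC: 11:30-16:25, 17:10-18:00 (subtract 3h to convert from UTC+3).
Gabriel in UTC: 10:50-14:55 (subtract 3h to convert from UTC+3).
Alice ∩ Chen: 11:05-14:55.
Alice ∩ Chen ∩ Diego: 11:30-14:55.
Alice ∩ Chen ∩ Diego ∩ Gabriel: 11:30-14:55.
The first common window of at least 40 minutes is 11:30-14:55, so the earliest start is 11:30.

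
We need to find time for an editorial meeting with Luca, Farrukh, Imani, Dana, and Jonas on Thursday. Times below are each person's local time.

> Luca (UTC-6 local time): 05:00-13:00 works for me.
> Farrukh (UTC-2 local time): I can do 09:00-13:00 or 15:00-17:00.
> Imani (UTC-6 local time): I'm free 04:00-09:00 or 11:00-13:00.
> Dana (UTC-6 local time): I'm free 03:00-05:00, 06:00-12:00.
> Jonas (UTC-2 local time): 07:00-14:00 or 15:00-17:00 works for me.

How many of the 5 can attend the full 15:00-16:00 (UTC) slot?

3

Luca in UTC: 11:00-19:00 (add 6h to convert from UTC-6).
Farrukh in UTC: 11:00-15:00, 17:00-19:00 (add 2h to convert from UTC-2).
Imani in UTC: 10:00-15:00, 17:00-19:00 (add 6h to convert from UTC-6).
Dana in UTC: 09:00-11:00, 12:00-18:00 (add 6h to convert from UTC-6).
Jonas in UTC: 09:00-16:00, 17:00-19:00 (add 2h to convert from UTC-2).
Luca, Dana, and Jonas can make the full 15:00-16:00 slot — that's 3.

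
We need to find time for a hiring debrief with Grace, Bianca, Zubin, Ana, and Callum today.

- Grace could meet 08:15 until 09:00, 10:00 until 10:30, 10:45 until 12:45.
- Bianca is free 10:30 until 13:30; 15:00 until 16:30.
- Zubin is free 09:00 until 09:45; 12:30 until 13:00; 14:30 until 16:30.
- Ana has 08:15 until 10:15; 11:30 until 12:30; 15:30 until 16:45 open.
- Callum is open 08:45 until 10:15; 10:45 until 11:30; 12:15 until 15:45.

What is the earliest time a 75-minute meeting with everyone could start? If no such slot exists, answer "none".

Grace ∩ Bianca: 10:45-12:45.
Grace ∩ Bianca ∩ Zubin: 12:30-12:45.
Grace ∩ Bianca ∩ Zubin ∩ Ana: ∅.
Grace ∩ Bianca ∩ Zubin ∩ Ana ∩ Callum: ∅.
There is no time when everyone is free.
No common window is at least 75 minutes long.

none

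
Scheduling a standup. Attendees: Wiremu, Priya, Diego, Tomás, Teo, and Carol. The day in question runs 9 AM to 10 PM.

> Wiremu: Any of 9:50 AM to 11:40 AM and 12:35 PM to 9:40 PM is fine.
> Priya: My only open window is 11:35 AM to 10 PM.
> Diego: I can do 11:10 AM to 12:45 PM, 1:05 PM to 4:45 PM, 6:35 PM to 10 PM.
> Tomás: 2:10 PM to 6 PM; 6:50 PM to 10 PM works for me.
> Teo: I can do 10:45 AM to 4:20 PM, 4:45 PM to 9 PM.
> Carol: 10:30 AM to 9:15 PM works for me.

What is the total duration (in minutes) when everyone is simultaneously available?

260

Wiremu ∩ Priya: 11:35-11:40, 12:35-21:40.
Wiremu ∩ Priya ∩ Diego: 11:35-11:40, 12:35-12:45, 13:05-16:45, 18:35-21:40.
Wiremu ∩ Priya ∩ Diego ∩ Tomás: 14:10-16:45, 18:50-21:40.
Wiremu ∩ Priya ∩ Diego ∩ Tomás ∩ Teo: 14:10-16:20, 18:50-21:00.
Wiremu ∩ Priya ∩ Diego ∩ Tomás ∩ Teo ∩ Carol: 14:10-16:20, 18:50-21:00.
So the common availability across everyone is 14:10-16:20, 18:50-21:00.
Summing the common windows: 130 + 130 = 260 minutes.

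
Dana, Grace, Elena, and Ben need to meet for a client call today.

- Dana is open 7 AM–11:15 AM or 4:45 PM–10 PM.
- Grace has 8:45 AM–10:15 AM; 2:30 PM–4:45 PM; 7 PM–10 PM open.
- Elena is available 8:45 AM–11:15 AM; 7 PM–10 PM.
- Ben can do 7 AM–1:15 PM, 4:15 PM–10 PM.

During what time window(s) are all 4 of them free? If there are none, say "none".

08:45-10:15, 19:00-22:00

Dana ∩ Grace: 08:45-10:15, 19:00-22:00.
Dana ∩ Grace ∩ Elena: 08:45-10:15, 19:00-22:00.
Dana ∩ Grace ∩ Elena ∩ Ben: 08:45-10:15, 19:00-22:00.
So the common availability across everyone is 08:45-10:15, 19:00-22:00.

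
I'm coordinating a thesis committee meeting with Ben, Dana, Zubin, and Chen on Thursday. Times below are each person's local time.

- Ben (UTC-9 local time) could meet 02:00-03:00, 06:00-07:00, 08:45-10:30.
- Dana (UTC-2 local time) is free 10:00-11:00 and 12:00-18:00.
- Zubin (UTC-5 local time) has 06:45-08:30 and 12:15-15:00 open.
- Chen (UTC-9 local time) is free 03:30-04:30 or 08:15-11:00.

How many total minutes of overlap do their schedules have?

Ben in UTC: 11:00-12:00, 15:00-16:00, 17:45-19:30 (add 9h to convert from UTC-9).
Dana in UTC: 12:00-13:00, 14:00-20:00 (add 2h to convert from UTC-2).
Zubin in UTC: 11:45-13:30, 17:15-20:00 (add 5h to convert from UTC-5).
Chen in UTC: 12:30-13:30, 17:15-20:00 (add 9h to convert from UTC-9).
Ben ∩ Dana: 15:00-16:00, 17:45-19:30.
Ben ∩ Dana ∩ Zubin: 17:45-19:30.
Ben ∩ Dana ∩ Zubin ∩ Chen: 17:45-19:30.
That's a single block of 105 minutes.

105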